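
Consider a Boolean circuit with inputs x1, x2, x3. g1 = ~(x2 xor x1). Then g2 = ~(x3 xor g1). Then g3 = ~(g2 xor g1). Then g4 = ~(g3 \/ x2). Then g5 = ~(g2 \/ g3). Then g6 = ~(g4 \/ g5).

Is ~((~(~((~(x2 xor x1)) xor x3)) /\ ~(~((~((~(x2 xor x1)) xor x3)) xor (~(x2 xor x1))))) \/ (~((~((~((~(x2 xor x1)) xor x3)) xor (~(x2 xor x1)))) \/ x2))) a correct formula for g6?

g1 = ~(x2 xor x1)
g2 = ~(x3 xor g1) = ~(x3 xor (~(x2 xor x1)))
g3 = ~(g2 xor g1) = ~((~(x3 xor (~(x2 xor x1)))) xor (~(x2 xor x1)))
g4 = ~(g3 \/ x2) = ~((~((~(x3 xor (~(x2 xor x1)))) xor (~(x2 xor x1)))) \/ x2)
g5 = ~(g2 \/ g3) = ~((~(x3 xor (~(x2 xor x1)))) \/ (~((~(x3 xor (~(x2 xor x1)))) xor (~(x2 xor x1)))))
g6 = ~(g4 \/ g5) = ~((~((~((~(x3 xor (~(x2 xor x1)))) xor (~(x2 xor x1)))) \/ x2)) \/ (~((~(x3 xor (~(x2 xor x1)))) \/ (~((~(x3 xor (~(x2 xor x1)))) xor (~(x2 xor x1)))))))
At x1=0, x2=0, x3=0: circuit gives 0, formula gives 0.
At x1=0, x2=0, x3=1: circuit gives 1, formula gives 1.
Agrees on all 8 inputs.

Yes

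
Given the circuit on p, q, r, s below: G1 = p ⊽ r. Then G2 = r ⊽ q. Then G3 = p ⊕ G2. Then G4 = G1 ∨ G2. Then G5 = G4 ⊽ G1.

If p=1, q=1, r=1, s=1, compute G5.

1

G1 = 1 ⊽ 1 = 0
G2 = 1 ⊽ 1 = 0
G4 = 0 ∨ 0 = 0
G5 = 0 ⊽ 0 = 1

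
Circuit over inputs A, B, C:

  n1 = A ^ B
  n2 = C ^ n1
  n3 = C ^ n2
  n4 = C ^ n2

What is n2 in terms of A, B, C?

n1 = A ^ B
n2 = C ^ n1 = C ^ (A ^ B)

C ^ (A ^ B)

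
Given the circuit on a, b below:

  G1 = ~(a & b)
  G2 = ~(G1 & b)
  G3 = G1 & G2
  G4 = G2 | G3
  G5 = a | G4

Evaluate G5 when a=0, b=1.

G1 = ~(0 & 1) = 1
G2 = ~(1 & 1) = 0
G3 = 1 & 0 = 0
G4 = 0 | 0 = 0
G5 = 0 | 0 = 0

0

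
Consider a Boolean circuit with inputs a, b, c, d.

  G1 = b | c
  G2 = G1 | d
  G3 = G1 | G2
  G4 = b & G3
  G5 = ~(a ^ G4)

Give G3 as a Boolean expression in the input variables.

(b | c) | ((b | c) | d)

G1 = b | c
G2 = G1 | d = (b | c) | d
G3 = G1 | G2 = (b | c) | ((b | c) | d)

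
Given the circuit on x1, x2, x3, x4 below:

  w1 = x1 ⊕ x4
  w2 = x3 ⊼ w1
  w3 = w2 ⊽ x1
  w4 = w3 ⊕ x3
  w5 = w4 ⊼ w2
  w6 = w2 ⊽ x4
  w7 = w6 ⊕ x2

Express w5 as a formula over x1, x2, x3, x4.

w1 = x1 ⊕ x4
w2 = x3 ⊼ w1 = x3 ⊼ (x1 ⊕ x4)
w3 = w2 ⊽ x1 = (x3 ⊼ (x1 ⊕ x4)) ⊽ x1
w4 = w3 ⊕ x3 = ((x3 ⊼ (x1 ⊕ x4)) ⊽ x1) ⊕ x3
w5 = w4 ⊼ w2 = (((x3 ⊼ (x1 ⊕ x4)) ⊽ x1) ⊕ x3) ⊼ (x3 ⊼ (x1 ⊕ x4))

(((x3 ⊼ (x1 ⊕ x4)) ⊽ x1) ⊕ x3) ⊼ (x3 ⊼ (x1 ⊕ x4))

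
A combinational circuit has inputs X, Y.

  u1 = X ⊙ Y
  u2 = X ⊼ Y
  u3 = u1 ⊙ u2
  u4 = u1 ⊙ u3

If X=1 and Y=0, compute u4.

1

u1 = 1 ⊙ 0 = 0
u2 = 1 ⊼ 0 = 1
u3 = 0 ⊙ 1 = 0
u4 = 0 ⊙ 0 = 1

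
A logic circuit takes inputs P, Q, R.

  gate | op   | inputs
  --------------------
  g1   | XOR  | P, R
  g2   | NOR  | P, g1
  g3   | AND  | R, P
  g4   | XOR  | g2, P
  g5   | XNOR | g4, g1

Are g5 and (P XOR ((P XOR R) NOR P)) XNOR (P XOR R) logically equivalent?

Yes

g1 = P XOR R
g2 = P NOR g1 = P NOR (P XOR R)
g4 = g2 XOR P = (P NOR (P XOR R)) XOR P
g5 = g4 XNOR g1 = ((P NOR (P XOR R)) XOR P) XNOR (P XOR R)
At P=0, Q=0, R=0: circuit gives 0, formula gives 0.
At P=1, Q=0, R=0: circuit gives 1, formula gives 1.
Agrees on all 8 inputs.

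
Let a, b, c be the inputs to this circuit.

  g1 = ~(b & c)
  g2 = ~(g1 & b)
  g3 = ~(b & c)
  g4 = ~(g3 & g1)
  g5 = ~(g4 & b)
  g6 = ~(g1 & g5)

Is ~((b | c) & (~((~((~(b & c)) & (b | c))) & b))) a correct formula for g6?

g1 = ~(b & c)
g3 = ~(b & c)
g4 = ~(g3 & g1) = ~((~(b & c)) & (~(b & c)))
g5 = ~(g4 & b) = ~((~((~(b & c)) & (~(b & c)))) & b)
g6 = ~(g1 & g5) = ~((~(b & c)) & (~((~((~(b & c)) & (~(b & c)))) & b)))
At a=0, b=0, c=0: circuit gives 0, formula gives 1.

No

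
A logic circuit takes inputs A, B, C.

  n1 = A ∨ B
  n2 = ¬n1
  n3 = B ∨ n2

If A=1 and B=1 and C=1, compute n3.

1

n1 = 1 ∨ 1 = 1
n2 = ¬1 = 0
n3 = 1 ∨ 0 = 1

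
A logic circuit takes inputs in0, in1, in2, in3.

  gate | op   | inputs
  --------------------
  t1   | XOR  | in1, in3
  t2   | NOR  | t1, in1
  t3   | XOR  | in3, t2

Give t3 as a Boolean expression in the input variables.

in3 XOR ((in1 XOR in3) NOR in1)

t1 = in1 XOR in3
t2 = t1 NOR in1 = (in1 XOR in3) NOR in1
t3 = in3 XOR t2 = in3 XOR ((in1 XOR in3) NOR in1)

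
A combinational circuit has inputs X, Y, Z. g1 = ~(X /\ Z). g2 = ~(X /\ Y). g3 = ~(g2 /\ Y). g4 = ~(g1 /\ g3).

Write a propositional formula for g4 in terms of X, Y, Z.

g1 = ~(X /\ Z)
g2 = ~(X /\ Y)
g3 = ~(g2 /\ Y) = ~((~(X /\ Y)) /\ Y)
g4 = ~(g1 /\ g3) = ~((~(X /\ Z)) /\ (~((~(X /\ Y)) /\ Y)))

~((~(X /\ Z)) /\ (~((~(X /\ Y)) /\ Y)))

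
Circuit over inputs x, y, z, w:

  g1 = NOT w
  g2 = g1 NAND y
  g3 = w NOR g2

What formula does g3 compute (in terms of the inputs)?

g1 = NOT w
g2 = g1 NAND y = NOT w NAND y
g3 = w NOR g2 = w NOR (NOT w NAND y)

w NOR (NOT w NAND y)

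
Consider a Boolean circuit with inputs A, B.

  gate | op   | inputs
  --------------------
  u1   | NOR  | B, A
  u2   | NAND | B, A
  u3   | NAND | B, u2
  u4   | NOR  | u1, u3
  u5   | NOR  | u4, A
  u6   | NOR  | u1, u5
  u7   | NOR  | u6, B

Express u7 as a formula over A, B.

u1 = B NOR A
u2 = B NAND A
u3 = B NAND u2 = B NAND (B NAND A)
u4 = u1 NOR u3 = (B NOR A) NOR (B NAND (B NAND A))
u5 = u4 NOR A = ((B NOR A) NOR (B NAND (B NAND A))) NOR A
u6 = u1 NOR u5 = (B NOR A) NOR (((B NOR A) NOR (B NAND (B NAND A))) NOR A)
u7 = u6 NOR B = ((B NOR A) NOR (((B NOR A) NOR (B NAND (B NAND A))) NOR A)) NOR B

((B NOR A) NOR (((B NOR A) NOR (B NAND (B NAND A))) NOR A)) NOR B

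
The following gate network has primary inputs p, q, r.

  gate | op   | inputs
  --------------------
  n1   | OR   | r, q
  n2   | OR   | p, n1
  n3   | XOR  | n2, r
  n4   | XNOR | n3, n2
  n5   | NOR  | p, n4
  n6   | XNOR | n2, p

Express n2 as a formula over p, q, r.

p OR (r OR q)

n1 = r OR q
n2 = p OR n1 = p OR (r OR q)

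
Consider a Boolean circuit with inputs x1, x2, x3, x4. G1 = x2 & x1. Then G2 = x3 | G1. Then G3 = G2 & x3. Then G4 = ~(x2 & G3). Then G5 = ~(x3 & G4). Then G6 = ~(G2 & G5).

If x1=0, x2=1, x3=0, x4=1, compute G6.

G1 = 1 & 0 = 0
G2 = 0 | 0 = 0
G3 = 0 & 0 = 0
G4 = ~(1 & 0) = 1
G5 = ~(0 & 1) = 1
G6 = ~(0 & 1) = 1

1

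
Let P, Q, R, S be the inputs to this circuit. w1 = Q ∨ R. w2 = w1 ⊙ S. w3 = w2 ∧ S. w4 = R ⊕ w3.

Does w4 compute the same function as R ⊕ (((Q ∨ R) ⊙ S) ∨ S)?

No

w1 = Q ∨ R
w2 = w1 ⊙ S = (Q ∨ R) ⊙ S
w3 = w2 ∧ S = ((Q ∨ R) ⊙ S) ∧ S
w4 = R ⊕ w3 = R ⊕ (((Q ∨ R) ⊙ S) ∧ S)
At P=0, Q=0, R=0, S=0: circuit gives 0, formula gives 1.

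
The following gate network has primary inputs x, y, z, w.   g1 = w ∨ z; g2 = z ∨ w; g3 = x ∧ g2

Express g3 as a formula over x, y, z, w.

x ∧ (z ∨ w)

g2 = z ∨ w
g3 = x ∧ g2 = x ∧ (z ∨ w)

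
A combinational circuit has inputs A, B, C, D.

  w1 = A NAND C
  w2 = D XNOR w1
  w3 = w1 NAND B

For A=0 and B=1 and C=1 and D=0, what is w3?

0

w1 = 0 NAND 1 = 1
w3 = 1 NAND 1 = 0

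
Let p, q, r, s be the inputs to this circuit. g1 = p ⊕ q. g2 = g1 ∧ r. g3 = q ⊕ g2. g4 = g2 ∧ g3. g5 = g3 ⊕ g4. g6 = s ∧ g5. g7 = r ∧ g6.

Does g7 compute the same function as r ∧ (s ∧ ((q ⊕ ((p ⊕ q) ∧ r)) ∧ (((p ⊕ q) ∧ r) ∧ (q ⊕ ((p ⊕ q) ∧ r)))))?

No

g1 = p ⊕ q
g2 = g1 ∧ r = (p ⊕ q) ∧ r
g3 = q ⊕ g2 = q ⊕ ((p ⊕ q) ∧ r)
g4 = g2 ∧ g3 = ((p ⊕ q) ∧ r) ∧ (q ⊕ ((p ⊕ q) ∧ r))
g5 = g3 ⊕ g4 = (q ⊕ ((p ⊕ q) ∧ r)) ⊕ (((p ⊕ q) ∧ r) ∧ (q ⊕ ((p ⊕ q) ∧ r)))
g6 = s ∧ g5 = s ∧ ((q ⊕ ((p ⊕ q) ∧ r)) ⊕ (((p ⊕ q) ∧ r) ∧ (q ⊕ ((p ⊕ q) ∧ r))))
g7 = r ∧ g6 = r ∧ (s ∧ ((q ⊕ ((p ⊕ q) ∧ r)) ⊕ (((p ⊕ q) ∧ r) ∧ (q ⊕ ((p ⊕ q) ∧ r)))))
At p=1, q=0, r=1, s=1: circuit gives 0, formula gives 1.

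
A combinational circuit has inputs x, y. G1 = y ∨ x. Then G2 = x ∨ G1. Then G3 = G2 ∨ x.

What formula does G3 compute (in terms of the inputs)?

G1 = y ∨ x
G2 = x ∨ G1 = x ∨ (y ∨ x)
G3 = G2 ∨ x = (x ∨ (y ∨ x)) ∨ x

(x ∨ (y ∨ x)) ∨ x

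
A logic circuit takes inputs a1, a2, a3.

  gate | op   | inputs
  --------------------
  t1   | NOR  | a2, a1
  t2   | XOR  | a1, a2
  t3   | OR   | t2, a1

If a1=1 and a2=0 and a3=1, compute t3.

t2 = 1 XOR 0 = 1
t3 = 1 OR 1 = 1

1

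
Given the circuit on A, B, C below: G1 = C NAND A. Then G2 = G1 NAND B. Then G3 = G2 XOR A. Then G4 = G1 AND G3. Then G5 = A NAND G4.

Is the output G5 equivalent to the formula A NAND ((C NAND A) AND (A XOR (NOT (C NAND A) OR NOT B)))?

G1 = C NAND A
G2 = G1 NAND B = (C NAND A) NAND B
G3 = G2 XOR A = ((C NAND A) NAND B) XOR A
G4 = G1 AND G3 = (C NAND A) AND (((C NAND A) NAND B) XOR A)
G5 = A NAND G4 = A NAND ((C NAND A) AND (((C NAND A) NAND B) XOR A))
At A=1, B=1, C=0: circuit gives 0, formula gives 0.
At A=0, B=0, C=0: circuit gives 1, formula gives 1.
Agrees on all 8 inputs.

Yes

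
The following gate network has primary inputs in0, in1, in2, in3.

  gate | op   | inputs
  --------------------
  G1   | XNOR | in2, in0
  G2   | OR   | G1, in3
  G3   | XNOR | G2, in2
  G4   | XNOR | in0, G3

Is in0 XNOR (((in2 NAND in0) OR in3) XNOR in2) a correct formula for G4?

G1 = in2 XNOR in0
G2 = G1 OR in3 = (in2 XNOR in0) OR in3
G3 = G2 XNOR in2 = ((in2 XNOR in0) OR in3) XNOR in2
G4 = in0 XNOR G3 = in0 XNOR (((in2 XNOR in0) OR in3) XNOR in2)
At in0=0, in1=0, in2=1, in3=0: circuit gives 1, formula gives 0.

No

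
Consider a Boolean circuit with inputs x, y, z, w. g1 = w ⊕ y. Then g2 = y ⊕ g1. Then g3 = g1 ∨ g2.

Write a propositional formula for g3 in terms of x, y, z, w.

g1 = w ⊕ y
g2 = y ⊕ g1 = y ⊕ (w ⊕ y)
g3 = g1 ∨ g2 = (w ⊕ y) ∨ (y ⊕ (w ⊕ y))

(w ⊕ y) ∨ (y ⊕ (w ⊕ y))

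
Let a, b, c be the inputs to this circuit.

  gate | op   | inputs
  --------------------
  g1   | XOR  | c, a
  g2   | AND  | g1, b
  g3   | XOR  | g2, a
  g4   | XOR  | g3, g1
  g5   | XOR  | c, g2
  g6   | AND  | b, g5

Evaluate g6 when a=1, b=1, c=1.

g1 = 1 XOR 1 = 0
g2 = 0 AND 1 = 0
g5 = 1 XOR 0 = 1
g6 = 1 AND 1 = 1

1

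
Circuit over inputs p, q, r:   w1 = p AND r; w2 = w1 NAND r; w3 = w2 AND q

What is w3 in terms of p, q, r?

w1 = p AND r
w2 = w1 NAND r = (p AND r) NAND r
w3 = w2 AND q = ((p AND r) NAND r) AND q

((p AND r) NAND r) AND q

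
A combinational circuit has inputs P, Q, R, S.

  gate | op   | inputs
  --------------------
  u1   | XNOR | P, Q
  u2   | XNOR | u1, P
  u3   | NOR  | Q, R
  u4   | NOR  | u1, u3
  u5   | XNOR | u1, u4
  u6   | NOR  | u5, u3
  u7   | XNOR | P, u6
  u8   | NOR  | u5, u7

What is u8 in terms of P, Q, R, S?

u1 = P XNOR Q
u3 = Q NOR R
u4 = u1 NOR u3 = (P XNOR Q) NOR (Q NOR R)
u5 = u1 XNOR u4 = (P XNOR Q) XNOR ((P XNOR Q) NOR (Q NOR R))
u6 = u5 NOR u3 = ((P XNOR Q) XNOR ((P XNOR Q) NOR (Q NOR R))) NOR (Q NOR R)
u7 = P XNOR u6 = P XNOR (((P XNOR Q) XNOR ((P XNOR Q) NOR (Q NOR R))) NOR (Q NOR R))
u8 = u5 NOR u7 = ((P XNOR Q) XNOR ((P XNOR Q) NOR (Q NOR R))) NOR (P XNOR (((P XNOR Q) XNOR ((P XNOR Q) NOR (Q NOR R))) NOR (Q NOR R)))

((P XNOR Q) XNOR ((P XNOR Q) NOR (Q NOR R))) NOR (P XNOR (((P XNOR Q) XNOR ((P XNOR Q) NOR (Q NOR R))) NOR (Q NOR R)))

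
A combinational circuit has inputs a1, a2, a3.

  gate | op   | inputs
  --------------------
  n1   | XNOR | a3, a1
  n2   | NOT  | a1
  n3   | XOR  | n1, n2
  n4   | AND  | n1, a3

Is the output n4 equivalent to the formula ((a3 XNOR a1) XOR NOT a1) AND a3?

n1 = a3 XNOR a1
n4 = n1 AND a3 = (a3 XNOR a1) AND a3
At a1=0, a2=0, a3=1: circuit gives 0, formula gives 1.

No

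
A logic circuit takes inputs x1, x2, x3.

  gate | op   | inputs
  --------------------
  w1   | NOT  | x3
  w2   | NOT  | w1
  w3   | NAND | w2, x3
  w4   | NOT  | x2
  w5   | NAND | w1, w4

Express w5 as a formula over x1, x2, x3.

w1 = NOT x3
w4 = NOT x2
w5 = w1 NAND w4 = NOT x3 NAND NOT x2

NOT x3 NAND NOT x2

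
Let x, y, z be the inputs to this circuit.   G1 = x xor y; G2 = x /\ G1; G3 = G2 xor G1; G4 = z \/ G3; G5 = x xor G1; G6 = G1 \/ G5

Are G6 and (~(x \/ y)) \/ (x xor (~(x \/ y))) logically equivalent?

No

G1 = x xor y
G5 = x xor G1 = x xor (x xor y)
G6 = G1 \/ G5 = (x xor y) \/ (x xor (x xor y))
At x=0, y=0, z=0: circuit gives 0, formula gives 1.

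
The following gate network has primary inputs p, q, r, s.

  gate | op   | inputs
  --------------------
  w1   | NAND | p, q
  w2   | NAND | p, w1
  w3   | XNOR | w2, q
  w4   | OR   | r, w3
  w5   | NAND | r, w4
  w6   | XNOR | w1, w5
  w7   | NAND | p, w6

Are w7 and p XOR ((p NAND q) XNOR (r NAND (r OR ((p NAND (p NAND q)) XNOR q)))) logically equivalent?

No

w1 = p NAND q
w2 = p NAND w1 = p NAND (p NAND q)
w3 = w2 XNOR q = (p NAND (p NAND q)) XNOR q
w4 = r OR w3 = r OR ((p NAND (p NAND q)) XNOR q)
w5 = r NAND w4 = r NAND (r OR ((p NAND (p NAND q)) XNOR q))
w6 = w1 XNOR w5 = (p NAND q) XNOR (r NAND (r OR ((p NAND (p NAND q)) XNOR q)))
w7 = p NAND w6 = p NAND ((p NAND q) XNOR (r NAND (r OR ((p NAND (p NAND q)) XNOR q))))
At p=0, q=0, r=1, s=0: circuit gives 1, formula gives 0.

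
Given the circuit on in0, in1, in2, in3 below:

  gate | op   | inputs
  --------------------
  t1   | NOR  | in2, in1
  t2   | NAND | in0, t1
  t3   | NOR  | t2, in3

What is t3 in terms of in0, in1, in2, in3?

t1 = in2 NOR in1
t2 = in0 NAND t1 = in0 NAND (in2 NOR in1)
t3 = t2 NOR in3 = (in0 NAND (in2 NOR in1)) NOR in3

(in0 NAND (in2 NOR in1)) NOR in3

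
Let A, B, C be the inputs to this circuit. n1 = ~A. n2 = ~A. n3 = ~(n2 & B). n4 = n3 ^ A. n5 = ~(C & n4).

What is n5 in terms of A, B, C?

~(C & ((~(~A & B)) ^ A))

n2 = ~A
n3 = ~(n2 & B) = ~(~A & B)
n4 = n3 ^ A = (~(~A & B)) ^ A
n5 = ~(C & n4) = ~(C & ((~(~A & B)) ^ A))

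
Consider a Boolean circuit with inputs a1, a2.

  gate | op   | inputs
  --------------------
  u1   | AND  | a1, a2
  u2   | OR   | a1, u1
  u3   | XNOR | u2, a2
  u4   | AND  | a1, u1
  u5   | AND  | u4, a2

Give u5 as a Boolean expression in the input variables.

(a1 AND (a1 AND a2)) AND a2

u1 = a1 AND a2
u4 = a1 AND u1 = a1 AND (a1 AND a2)
u5 = u4 AND a2 = (a1 AND (a1 AND a2)) AND a2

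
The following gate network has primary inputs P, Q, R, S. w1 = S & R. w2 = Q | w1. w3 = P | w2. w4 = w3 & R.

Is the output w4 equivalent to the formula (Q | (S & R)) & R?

w1 = S & R
w2 = Q | w1 = Q | (S & R)
w3 = P | w2 = P | (Q | (S & R))
w4 = w3 & R = (P | (Q | (S & R))) & R
At P=1, Q=0, R=1, S=0: circuit gives 1, formula gives 0.

No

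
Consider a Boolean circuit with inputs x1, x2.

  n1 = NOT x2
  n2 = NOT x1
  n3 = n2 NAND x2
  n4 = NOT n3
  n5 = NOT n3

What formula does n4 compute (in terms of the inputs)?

NOT (NOT x1 NAND x2)

n2 = NOT x1
n3 = n2 NAND x2 = NOT x1 NAND x2
n4 = NOT n3 = NOT (NOT x1 NAND x2)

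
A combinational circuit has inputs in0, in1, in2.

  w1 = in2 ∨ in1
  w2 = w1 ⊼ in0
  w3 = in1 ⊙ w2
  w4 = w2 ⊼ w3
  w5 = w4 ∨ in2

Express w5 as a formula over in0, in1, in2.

(((in2 ∨ in1) ⊼ in0) ⊼ (in1 ⊙ ((in2 ∨ in1) ⊼ in0))) ∨ in2

w1 = in2 ∨ in1
w2 = w1 ⊼ in0 = (in2 ∨ in1) ⊼ in0
w3 = in1 ⊙ w2 = in1 ⊙ ((in2 ∨ in1) ⊼ in0)
w4 = w2 ⊼ w3 = ((in2 ∨ in1) ⊼ in0) ⊼ (in1 ⊙ ((in2 ∨ in1) ⊼ in0))
w5 = w4 ∨ in2 = (((in2 ∨ in1) ⊼ in0) ⊼ (in1 ⊙ ((in2 ∨ in1) ⊼ in0))) ∨ in2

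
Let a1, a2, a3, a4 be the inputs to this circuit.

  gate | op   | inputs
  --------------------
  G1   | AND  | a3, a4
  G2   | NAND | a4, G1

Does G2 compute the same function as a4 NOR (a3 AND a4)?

No

G1 = a3 AND a4
G2 = a4 NAND G1 = a4 NAND (a3 AND a4)
At a1=0, a2=0, a3=0, a4=1: circuit gives 1, formula gives 0.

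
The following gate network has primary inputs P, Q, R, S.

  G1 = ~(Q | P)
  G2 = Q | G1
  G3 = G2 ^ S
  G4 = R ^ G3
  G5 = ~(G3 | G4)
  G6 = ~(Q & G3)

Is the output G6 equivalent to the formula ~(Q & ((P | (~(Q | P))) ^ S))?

No

G1 = ~(Q | P)
G2 = Q | G1 = Q | (~(Q | P))
G3 = G2 ^ S = (Q | (~(Q | P))) ^ S
G6 = ~(Q & G3) = ~(Q & ((Q | (~(Q | P))) ^ S))
At P=0, Q=1, R=0, S=0: circuit gives 0, formula gives 1.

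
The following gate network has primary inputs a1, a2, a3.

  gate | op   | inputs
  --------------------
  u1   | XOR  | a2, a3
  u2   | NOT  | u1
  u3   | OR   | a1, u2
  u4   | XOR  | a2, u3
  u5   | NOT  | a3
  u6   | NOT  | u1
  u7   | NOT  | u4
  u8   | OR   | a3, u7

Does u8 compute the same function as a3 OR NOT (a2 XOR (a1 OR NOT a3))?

u1 = a2 XOR a3
u2 = NOT u1 = NOT (a2 XOR a3)
u3 = a1 OR u2 = a1 OR NOT (a2 XOR a3)
u4 = a2 XOR u3 = a2 XOR (a1 OR NOT (a2 XOR a3))
u7 = NOT u4 = NOT (a2 XOR (a1 OR NOT (a2 XOR a3)))
u8 = a3 OR u7 = a3 OR NOT (a2 XOR (a1 OR NOT (a2 XOR a3)))
At a1=0, a2=1, a3=0: circuit gives 0, formula gives 1.

No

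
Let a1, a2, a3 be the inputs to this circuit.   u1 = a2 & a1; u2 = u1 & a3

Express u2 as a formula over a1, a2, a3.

u1 = a2 & a1
u2 = u1 & a3 = (a2 & a1) & a3

(a2 & a1) & a3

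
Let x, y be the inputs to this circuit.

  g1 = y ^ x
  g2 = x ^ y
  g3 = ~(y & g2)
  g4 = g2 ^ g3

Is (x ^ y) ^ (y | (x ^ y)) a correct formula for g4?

No

g2 = x ^ y
g3 = ~(y & g2) = ~(y & (x ^ y))
g4 = g2 ^ g3 = (x ^ y) ^ (~(y & (x ^ y)))
At x=0, y=0: circuit gives 1, formula gives 0.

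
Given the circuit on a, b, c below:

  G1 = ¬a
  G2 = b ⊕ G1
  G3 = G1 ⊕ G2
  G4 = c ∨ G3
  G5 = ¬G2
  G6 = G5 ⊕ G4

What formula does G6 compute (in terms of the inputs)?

¬(b ⊕ ¬a) ⊕ (c ∨ (¬a ⊕ (b ⊕ ¬a)))

G1 = ¬a
G2 = b ⊕ G1 = b ⊕ ¬a
G3 = G1 ⊕ G2 = ¬a ⊕ (b ⊕ ¬a)
G4 = c ∨ G3 = c ∨ (¬a ⊕ (b ⊕ ¬a))
G5 = ¬G2 = ¬(b ⊕ ¬a)
G6 = G5 ⊕ G4 = ¬(b ⊕ ¬a) ⊕ (c ∨ (¬a ⊕ (b ⊕ ¬a)))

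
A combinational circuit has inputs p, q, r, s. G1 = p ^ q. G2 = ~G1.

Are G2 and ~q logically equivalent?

No

G1 = p ^ q
G2 = ~G1 = ~(p ^ q)
At p=1, q=0, r=0, s=0: circuit gives 0, formula gives 1.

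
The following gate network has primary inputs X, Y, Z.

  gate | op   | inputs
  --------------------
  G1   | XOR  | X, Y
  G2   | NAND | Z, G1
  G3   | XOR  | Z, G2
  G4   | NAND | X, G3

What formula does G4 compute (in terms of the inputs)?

X NAND (Z XOR (Z NAND (X XOR Y)))

G1 = X XOR Y
G2 = Z NAND G1 = Z NAND (X XOR Y)
G3 = Z XOR G2 = Z XOR (Z NAND (X XOR Y))
G4 = X NAND G3 = X NAND (Z XOR (Z NAND (X XOR Y)))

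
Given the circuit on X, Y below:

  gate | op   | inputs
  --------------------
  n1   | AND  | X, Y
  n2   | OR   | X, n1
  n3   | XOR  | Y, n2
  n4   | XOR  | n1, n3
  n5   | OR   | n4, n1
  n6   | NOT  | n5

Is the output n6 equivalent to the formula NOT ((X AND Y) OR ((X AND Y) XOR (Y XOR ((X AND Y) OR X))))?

n1 = X AND Y
n2 = X OR n1 = X OR (X AND Y)
n3 = Y XOR n2 = Y XOR (X OR (X AND Y))
n4 = n1 XOR n3 = (X AND Y) XOR (Y XOR (X OR (X AND Y)))
n5 = n4 OR n1 = ((X AND Y) XOR (Y XOR (X OR (X AND Y)))) OR (X AND Y)
n6 = NOT n5 = NOT (((X AND Y) XOR (Y XOR (X OR (X AND Y)))) OR (X AND Y))
At X=0, Y=1: circuit gives 0, formula gives 0.
At X=0, Y=0: circuit gives 1, formula gives 1.
Agrees on all 4 inputs.

Yes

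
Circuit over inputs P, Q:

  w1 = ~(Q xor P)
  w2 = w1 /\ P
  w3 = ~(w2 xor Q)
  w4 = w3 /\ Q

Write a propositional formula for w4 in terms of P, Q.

(~(((~(Q xor P)) /\ P) xor Q)) /\ Q

w1 = ~(Q xor P)
w2 = w1 /\ P = (~(Q xor P)) /\ P
w3 = ~(w2 xor Q) = ~(((~(Q xor P)) /\ P) xor Q)
w4 = w3 /\ Q = (~(((~(Q xor P)) /\ P) xor Q)) /\ Q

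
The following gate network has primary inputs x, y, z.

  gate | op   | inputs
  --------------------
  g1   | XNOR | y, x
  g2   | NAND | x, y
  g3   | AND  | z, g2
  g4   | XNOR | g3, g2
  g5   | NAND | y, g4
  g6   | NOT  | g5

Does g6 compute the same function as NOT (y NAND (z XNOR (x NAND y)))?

g2 = x NAND y
g3 = z AND g2 = z AND (x NAND y)
g4 = g3 XNOR g2 = (z AND (x NAND y)) XNOR (x NAND y)
g5 = y NAND g4 = y NAND ((z AND (x NAND y)) XNOR (x NAND y))
g6 = NOT g5 = NOT (y NAND ((z AND (x NAND y)) XNOR (x NAND y)))
At x=1, y=1, z=1: circuit gives 1, formula gives 0.

No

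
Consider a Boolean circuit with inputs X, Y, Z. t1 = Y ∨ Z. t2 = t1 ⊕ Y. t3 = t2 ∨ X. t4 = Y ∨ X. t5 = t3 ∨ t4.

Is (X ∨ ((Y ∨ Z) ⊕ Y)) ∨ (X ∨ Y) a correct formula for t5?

t1 = Y ∨ Z
t2 = t1 ⊕ Y = (Y ∨ Z) ⊕ Y
t3 = t2 ∨ X = ((Y ∨ Z) ⊕ Y) ∨ X
t4 = Y ∨ X
t5 = t3 ∨ t4 = (((Y ∨ Z) ⊕ Y) ∨ X) ∨ (Y ∨ X)
At X=0, Y=0, Z=0: circuit gives 0, formula gives 0.
At X=0, Y=0, Z=1: circuit gives 1, formula gives 1.
Agrees on all 8 inputs.

Yes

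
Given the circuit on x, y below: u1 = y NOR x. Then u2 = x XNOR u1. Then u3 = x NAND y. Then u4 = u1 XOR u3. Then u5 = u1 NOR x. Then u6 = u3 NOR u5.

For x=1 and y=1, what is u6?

u1 = 1 NOR 1 = 0
u3 = 1 NAND 1 = 0
u5 = 0 NOR 1 = 0
u6 = 0 NOR 0 = 1

1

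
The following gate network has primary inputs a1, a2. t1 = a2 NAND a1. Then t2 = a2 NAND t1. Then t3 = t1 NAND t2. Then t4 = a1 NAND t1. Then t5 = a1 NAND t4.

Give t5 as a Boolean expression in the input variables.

a1 NAND (a1 NAND (a2 NAND a1))

t1 = a2 NAND a1
t4 = a1 NAND t1 = a1 NAND (a2 NAND a1)
t5 = a1 NAND t4 = a1 NAND (a1 NAND (a2 NAND a1))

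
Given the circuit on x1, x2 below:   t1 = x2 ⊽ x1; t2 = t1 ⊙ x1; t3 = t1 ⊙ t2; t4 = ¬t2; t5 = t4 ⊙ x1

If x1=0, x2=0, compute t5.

t1 = 0 ⊽ 0 = 1
t2 = 1 ⊙ 0 = 0
t4 = ¬0 = 1
t5 = 1 ⊙ 0 = 0

0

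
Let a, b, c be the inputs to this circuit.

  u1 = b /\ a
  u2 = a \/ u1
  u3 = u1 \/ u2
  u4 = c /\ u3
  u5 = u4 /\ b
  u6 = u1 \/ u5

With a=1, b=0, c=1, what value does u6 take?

u1 = 0 /\ 1 = 0
u2 = 1 \/ 0 = 1
u3 = 0 \/ 1 = 1
u4 = 1 /\ 1 = 1
u5 = 1 /\ 0 = 0
u6 = 0 \/ 0 = 0

0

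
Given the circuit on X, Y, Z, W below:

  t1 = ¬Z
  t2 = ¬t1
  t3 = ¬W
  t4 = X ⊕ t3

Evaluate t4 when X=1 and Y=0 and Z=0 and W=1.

t3 = ¬1 = 0
t4 = 1 ⊕ 0 = 1

1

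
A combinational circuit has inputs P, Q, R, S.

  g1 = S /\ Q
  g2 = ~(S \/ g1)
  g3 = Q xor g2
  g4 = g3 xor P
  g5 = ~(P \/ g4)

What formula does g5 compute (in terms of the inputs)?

g1 = S /\ Q
g2 = ~(S \/ g1) = ~(S \/ (S /\ Q))
g3 = Q xor g2 = Q xor (~(S \/ (S /\ Q)))
g4 = g3 xor P = (Q xor (~(S \/ (S /\ Q)))) xor P
g5 = ~(P \/ g4) = ~(P \/ ((Q xor (~(S \/ (S /\ Q)))) xor P))

~(P \/ ((Q xor (~(S \/ (S /\ Q)))) xor P))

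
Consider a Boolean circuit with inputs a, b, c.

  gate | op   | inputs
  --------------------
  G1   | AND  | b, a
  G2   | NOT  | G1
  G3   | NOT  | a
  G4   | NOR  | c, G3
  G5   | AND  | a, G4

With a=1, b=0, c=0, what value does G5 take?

1

G3 = NOT 1 = 0
G4 = 0 NOR 0 = 1
G5 = 1 AND 1 = 1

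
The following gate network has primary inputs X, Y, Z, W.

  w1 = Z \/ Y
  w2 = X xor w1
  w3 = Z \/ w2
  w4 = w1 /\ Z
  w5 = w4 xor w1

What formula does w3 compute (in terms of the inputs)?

Z \/ (X xor (Z \/ Y))

w1 = Z \/ Y
w2 = X xor w1 = X xor (Z \/ Y)
w3 = Z \/ w2 = Z \/ (X xor (Z \/ Y))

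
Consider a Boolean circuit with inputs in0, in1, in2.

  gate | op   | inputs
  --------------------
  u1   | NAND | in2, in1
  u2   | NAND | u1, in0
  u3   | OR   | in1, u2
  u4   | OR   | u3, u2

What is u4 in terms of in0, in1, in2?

(in1 OR ((in2 NAND in1) NAND in0)) OR ((in2 NAND in1) NAND in0)

u1 = in2 NAND in1
u2 = u1 NAND in0 = (in2 NAND in1) NAND in0
u3 = in1 OR u2 = in1 OR ((in2 NAND in1) NAND in0)
u4 = u3 OR u2 = (in1 OR ((in2 NAND in1) NAND in0)) OR ((in2 NAND in1) NAND in0)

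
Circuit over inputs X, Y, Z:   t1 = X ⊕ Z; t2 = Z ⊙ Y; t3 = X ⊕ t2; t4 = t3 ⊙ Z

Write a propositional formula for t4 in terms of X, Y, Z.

t2 = Z ⊙ Y
t3 = X ⊕ t2 = X ⊕ (Z ⊙ Y)
t4 = t3 ⊙ Z = (X ⊕ (Z ⊙ Y)) ⊙ Z

(X ⊕ (Z ⊙ Y)) ⊙ Z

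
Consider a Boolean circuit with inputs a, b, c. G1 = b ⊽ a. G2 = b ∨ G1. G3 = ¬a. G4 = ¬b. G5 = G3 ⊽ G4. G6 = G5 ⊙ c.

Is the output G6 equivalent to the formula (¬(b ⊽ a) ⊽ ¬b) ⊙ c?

No

G3 = ¬a
G4 = ¬b
G5 = G3 ⊽ G4 = ¬a ⊽ ¬b
G6 = G5 ⊙ c = (¬a ⊽ ¬b) ⊙ c
At a=1, b=1, c=0: circuit gives 0, formula gives 1.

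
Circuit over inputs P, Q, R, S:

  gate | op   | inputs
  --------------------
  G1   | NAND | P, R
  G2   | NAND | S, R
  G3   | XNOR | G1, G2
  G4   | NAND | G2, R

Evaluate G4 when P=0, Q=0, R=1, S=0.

G2 = 0 NAND 1 = 1
G4 = 1 NAND 1 = 0

0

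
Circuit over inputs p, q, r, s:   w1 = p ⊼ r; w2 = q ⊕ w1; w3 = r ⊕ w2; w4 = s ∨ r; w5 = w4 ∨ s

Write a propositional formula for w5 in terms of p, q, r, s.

(s ∨ r) ∨ s

w4 = s ∨ r
w5 = w4 ∨ s = (s ∨ r) ∨ s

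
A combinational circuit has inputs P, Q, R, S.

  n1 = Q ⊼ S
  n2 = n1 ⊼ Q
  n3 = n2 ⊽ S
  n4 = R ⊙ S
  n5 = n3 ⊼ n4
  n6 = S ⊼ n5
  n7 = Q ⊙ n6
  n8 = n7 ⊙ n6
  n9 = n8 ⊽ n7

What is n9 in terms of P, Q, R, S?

n1 = Q ⊼ S
n2 = n1 ⊼ Q = (Q ⊼ S) ⊼ Q
n3 = n2 ⊽ S = ((Q ⊼ S) ⊼ Q) ⊽ S
n4 = R ⊙ S
n5 = n3 ⊼ n4 = (((Q ⊼ S) ⊼ Q) ⊽ S) ⊼ (R ⊙ S)
n6 = S ⊼ n5 = S ⊼ ((((Q ⊼ S) ⊼ Q) ⊽ S) ⊼ (R ⊙ S))
n7 = Q ⊙ n6 = Q ⊙ (S ⊼ ((((Q ⊼ S) ⊼ Q) ⊽ S) ⊼ (R ⊙ S)))
n8 = n7 ⊙ n6 = (Q ⊙ (S ⊼ ((((Q ⊼ S) ⊼ Q) ⊽ S) ⊼ (R ⊙ S)))) ⊙ (S ⊼ ((((Q ⊼ S) ⊼ Q) ⊽ S) ⊼ (R ⊙ S)))
n9 = n8 ⊽ n7 = ((Q ⊙ (S ⊼ ((((Q ⊼ S) ⊼ Q) ⊽ S) ⊼ (R ⊙ S)))) ⊙ (S ⊼ ((((Q ⊼ S) ⊼ Q) ⊽ S) ⊼ (R ⊙ S)))) ⊽ (Q ⊙ (S ⊼ ((((Q ⊼ S) ⊼ Q) ⊽ S) ⊼ (R ⊙ S))))

((Q ⊙ (S ⊼ ((((Q ⊼ S) ⊼ Q) ⊽ S) ⊼ (R ⊙ S)))) ⊙ (S ⊼ ((((Q ⊼ S) ⊼ Q) ⊽ S) ⊼ (R ⊙ S)))) ⊽ (Q ⊙ (S ⊼ ((((Q ⊼ S) ⊼ Q) ⊽ S) ⊼ (R ⊙ S))))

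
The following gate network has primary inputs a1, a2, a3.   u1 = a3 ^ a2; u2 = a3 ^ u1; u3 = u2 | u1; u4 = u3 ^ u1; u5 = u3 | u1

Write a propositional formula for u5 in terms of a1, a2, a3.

u1 = a3 ^ a2
u2 = a3 ^ u1 = a3 ^ (a3 ^ a2)
u3 = u2 | u1 = (a3 ^ (a3 ^ a2)) | (a3 ^ a2)
u5 = u3 | u1 = ((a3 ^ (a3 ^ a2)) | (a3 ^ a2)) | (a3 ^ a2)

((a3 ^ (a3 ^ a2)) | (a3 ^ a2)) | (a3 ^ a2)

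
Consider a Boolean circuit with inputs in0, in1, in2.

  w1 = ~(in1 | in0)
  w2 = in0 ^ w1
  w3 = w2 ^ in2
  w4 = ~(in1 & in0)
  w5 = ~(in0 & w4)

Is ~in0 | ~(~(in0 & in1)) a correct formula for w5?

Yes

w4 = ~(in1 & in0)
w5 = ~(in0 & w4) = ~(in0 & (~(in1 & in0)))
At in0=1, in1=0, in2=0: circuit gives 0, formula gives 0.
At in0=0, in1=0, in2=0: circuit gives 1, formula gives 1.
Agrees on all 8 inputs.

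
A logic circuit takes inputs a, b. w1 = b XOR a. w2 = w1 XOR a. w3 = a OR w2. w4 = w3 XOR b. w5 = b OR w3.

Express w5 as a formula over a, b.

w1 = b XOR a
w2 = w1 XOR a = (b XOR a) XOR a
w3 = a OR w2 = a OR ((b XOR a) XOR a)
w5 = b OR w3 = b OR (a OR ((b XOR a) XOR a))

b OR (a OR ((b XOR a) XOR a))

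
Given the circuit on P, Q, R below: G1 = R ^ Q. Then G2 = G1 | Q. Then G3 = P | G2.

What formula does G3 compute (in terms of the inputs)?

P | ((R ^ Q) | Q)

G1 = R ^ Q
G2 = G1 | Q = (R ^ Q) | Q
G3 = P | G2 = P | ((R ^ Q) | Q)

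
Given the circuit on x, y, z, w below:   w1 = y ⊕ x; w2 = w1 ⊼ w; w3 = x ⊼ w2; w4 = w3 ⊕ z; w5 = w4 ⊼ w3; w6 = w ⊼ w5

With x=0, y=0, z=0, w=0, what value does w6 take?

w1 = 0 ⊕ 0 = 0
w2 = 0 ⊼ 0 = 1
w3 = 0 ⊼ 1 = 1
w4 = 1 ⊕ 0 = 1
w5 = 1 ⊼ 1 = 0
w6 = 0 ⊼ 0 = 1

1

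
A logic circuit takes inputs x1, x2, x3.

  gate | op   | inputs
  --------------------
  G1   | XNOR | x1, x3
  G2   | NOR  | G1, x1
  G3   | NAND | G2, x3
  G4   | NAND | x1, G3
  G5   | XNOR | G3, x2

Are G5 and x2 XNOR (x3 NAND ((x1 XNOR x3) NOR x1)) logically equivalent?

G1 = x1 XNOR x3
G2 = G1 NOR x1 = (x1 XNOR x3) NOR x1
G3 = G2 NAND x3 = ((x1 XNOR x3) NOR x1) NAND x3
G5 = G3 XNOR x2 = (((x1 XNOR x3) NOR x1) NAND x3) XNOR x2
At x1=0, x2=0, x3=0: circuit gives 0, formula gives 0.
At x1=0, x2=0, x3=1: circuit gives 1, formula gives 1.
Agrees on all 8 inputs.

Yes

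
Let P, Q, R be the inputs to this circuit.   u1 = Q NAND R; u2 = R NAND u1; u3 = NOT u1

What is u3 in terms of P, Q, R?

NOT (Q NAND R)

u1 = Q NAND R
u3 = NOT u1 = NOT (Q NAND R)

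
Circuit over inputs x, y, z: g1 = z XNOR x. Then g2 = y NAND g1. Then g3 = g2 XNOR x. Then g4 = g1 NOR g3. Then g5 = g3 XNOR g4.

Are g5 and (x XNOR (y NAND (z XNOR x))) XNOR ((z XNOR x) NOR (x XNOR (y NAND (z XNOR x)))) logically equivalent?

Yes

g1 = z XNOR x
g2 = y NAND g1 = y NAND (z XNOR x)
g3 = g2 XNOR x = (y NAND (z XNOR x)) XNOR x
g4 = g1 NOR g3 = (z XNOR x) NOR ((y NAND (z XNOR x)) XNOR x)
g5 = g3 XNOR g4 = ((y NAND (z XNOR x)) XNOR x) XNOR ((z XNOR x) NOR ((y NAND (z XNOR x)) XNOR x))
At x=0, y=0, z=1: circuit gives 0, formula gives 0.
At x=0, y=0, z=0: circuit gives 1, formula gives 1.
Agrees on all 8 inputs.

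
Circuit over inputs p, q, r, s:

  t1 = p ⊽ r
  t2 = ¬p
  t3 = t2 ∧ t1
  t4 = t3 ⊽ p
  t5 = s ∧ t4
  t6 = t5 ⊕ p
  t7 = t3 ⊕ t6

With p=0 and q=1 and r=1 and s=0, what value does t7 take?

t1 = 0 ⊽ 1 = 0
t2 = ¬0 = 1
t3 = 1 ∧ 0 = 0
t4 = 0 ⊽ 0 = 1
t5 = 0 ∧ 1 = 0
t6 = 0 ⊕ 0 = 0
t7 = 0 ⊕ 0 = 0

0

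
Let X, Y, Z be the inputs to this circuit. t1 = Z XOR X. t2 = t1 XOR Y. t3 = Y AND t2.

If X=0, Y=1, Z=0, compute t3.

1

t1 = 0 XOR 0 = 0
t2 = 0 XOR 1 = 1
t3 = 1 AND 1 = 1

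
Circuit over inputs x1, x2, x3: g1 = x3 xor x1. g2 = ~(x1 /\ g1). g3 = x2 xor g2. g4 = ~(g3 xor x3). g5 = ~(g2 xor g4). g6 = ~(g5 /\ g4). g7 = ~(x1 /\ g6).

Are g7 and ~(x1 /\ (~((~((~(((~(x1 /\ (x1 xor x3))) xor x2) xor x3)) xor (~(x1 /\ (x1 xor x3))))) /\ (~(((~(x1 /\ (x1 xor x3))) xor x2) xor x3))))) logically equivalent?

g1 = x3 xor x1
g2 = ~(x1 /\ g1) = ~(x1 /\ (x3 xor x1))
g3 = x2 xor g2 = x2 xor (~(x1 /\ (x3 xor x1)))
g4 = ~(g3 xor x3) = ~((x2 xor (~(x1 /\ (x3 xor x1)))) xor x3)
g5 = ~(g2 xor g4) = ~((~(x1 /\ (x3 xor x1))) xor (~((x2 xor (~(x1 /\ (x3 xor x1)))) xor x3)))
g6 = ~(g5 /\ g4) = ~((~((~(x1 /\ (x3 xor x1))) xor (~((x2 xor (~(x1 /\ (x3 xor x1)))) xor x3)))) /\ (~((x2 xor (~(x1 /\ (x3 xor x1)))) xor x3)))
g7 = ~(x1 /\ g6) = ~(x1 /\ (~((~((~(x1 /\ (x3 xor x1))) xor (~((x2 xor (~(x1 /\ (x3 xor x1)))) xor x3)))) /\ (~((x2 xor (~(x1 /\ (x3 xor x1)))) xor x3)))))
At x1=1, x2=0, x3=0: circuit gives 0, formula gives 0.
At x1=0, x2=0, x3=0: circuit gives 1, formula gives 1.
Agrees on all 8 inputs.

Yes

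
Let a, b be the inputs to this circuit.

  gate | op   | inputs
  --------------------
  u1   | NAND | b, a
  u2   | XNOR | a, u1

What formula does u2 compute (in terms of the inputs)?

a XNOR (b NAND a)

u1 = b NAND a
u2 = a XNOR u1 = a XNOR (b NAND a)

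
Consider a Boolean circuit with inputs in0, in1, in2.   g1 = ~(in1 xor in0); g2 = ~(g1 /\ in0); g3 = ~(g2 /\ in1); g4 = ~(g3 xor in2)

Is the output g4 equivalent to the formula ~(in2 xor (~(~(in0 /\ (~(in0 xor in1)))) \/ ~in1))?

Yes

g1 = ~(in1 xor in0)
g2 = ~(g1 /\ in0) = ~((~(in1 xor in0)) /\ in0)
g3 = ~(g2 /\ in1) = ~((~((~(in1 xor in0)) /\ in0)) /\ in1)
g4 = ~(g3 xor in2) = ~((~((~((~(in1 xor in0)) /\ in0)) /\ in1)) xor in2)
At in0=0, in1=0, in2=0: circuit gives 0, formula gives 0.
At in0=0, in1=0, in2=1: circuit gives 1, formula gives 1.
Agrees on all 8 inputs.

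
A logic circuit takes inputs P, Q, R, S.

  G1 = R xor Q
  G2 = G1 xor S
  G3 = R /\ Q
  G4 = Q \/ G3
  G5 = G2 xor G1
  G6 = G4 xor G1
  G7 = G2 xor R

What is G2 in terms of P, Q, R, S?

G1 = R xor Q
G2 = G1 xor S = (R xor Q) xor S

(R xor Q) xor S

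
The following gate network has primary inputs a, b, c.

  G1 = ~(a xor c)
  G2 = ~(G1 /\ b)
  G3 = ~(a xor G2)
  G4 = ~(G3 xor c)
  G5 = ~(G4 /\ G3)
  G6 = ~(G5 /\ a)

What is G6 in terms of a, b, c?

~((~((~((~(a xor (~((~(a xor c)) /\ b)))) xor c)) /\ (~(a xor (~((~(a xor c)) /\ b)))))) /\ a)

G1 = ~(a xor c)
G2 = ~(G1 /\ b) = ~((~(a xor c)) /\ b)
G3 = ~(a xor G2) = ~(a xor (~((~(a xor c)) /\ b)))
G4 = ~(G3 xor c) = ~((~(a xor (~((~(a xor c)) /\ b)))) xor c)
G5 = ~(G4 /\ G3) = ~((~((~(a xor (~((~(a xor c)) /\ b)))) xor c)) /\ (~(a xor (~((~(a xor c)) /\ b)))))
G6 = ~(G5 /\ a) = ~((~((~((~(a xor (~((~(a xor c)) /\ b)))) xor c)) /\ (~(a xor (~((~(a xor c)) /\ b)))))) /\ a)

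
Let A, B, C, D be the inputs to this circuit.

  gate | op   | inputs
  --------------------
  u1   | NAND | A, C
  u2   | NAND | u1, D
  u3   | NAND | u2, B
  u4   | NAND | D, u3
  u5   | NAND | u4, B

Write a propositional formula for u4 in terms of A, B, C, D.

u1 = A NAND C
u2 = u1 NAND D = (A NAND C) NAND D
u3 = u2 NAND B = ((A NAND C) NAND D) NAND B
u4 = D NAND u3 = D NAND (((A NAND C) NAND D) NAND B)

D NAND (((A NAND C) NAND D) NAND B)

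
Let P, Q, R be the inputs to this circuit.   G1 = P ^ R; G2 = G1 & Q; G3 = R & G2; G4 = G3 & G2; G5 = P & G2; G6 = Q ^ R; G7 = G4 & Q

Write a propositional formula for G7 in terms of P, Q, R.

((R & ((P ^ R) & Q)) & ((P ^ R) & Q)) & Q

G1 = P ^ R
G2 = G1 & Q = (P ^ R) & Q
G3 = R & G2 = R & ((P ^ R) & Q)
G4 = G3 & G2 = (R & ((P ^ R) & Q)) & ((P ^ R) & Q)
G7 = G4 & Q = ((R & ((P ^ R) & Q)) & ((P ^ R) & Q)) & Q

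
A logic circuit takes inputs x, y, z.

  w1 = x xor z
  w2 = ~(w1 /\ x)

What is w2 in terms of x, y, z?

~((x xor z) /\ x)

w1 = x xor z
w2 = ~(w1 /\ x) = ~((x xor z) /\ x)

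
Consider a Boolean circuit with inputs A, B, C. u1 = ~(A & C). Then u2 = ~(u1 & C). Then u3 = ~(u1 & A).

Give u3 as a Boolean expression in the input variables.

u1 = ~(A & C)
u3 = ~(u1 & A) = ~((~(A & C)) & A)

~((~(A & C)) & A)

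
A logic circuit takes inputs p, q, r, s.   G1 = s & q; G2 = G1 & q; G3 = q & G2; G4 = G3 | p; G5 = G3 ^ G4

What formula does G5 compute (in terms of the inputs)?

(q & ((s & q) & q)) ^ ((q & ((s & q) & q)) | p)

G1 = s & q
G2 = G1 & q = (s & q) & q
G3 = q & G2 = q & ((s & q) & q)
G4 = G3 | p = (q & ((s & q) & q)) | p
G5 = G3 ^ G4 = (q & ((s & q) & q)) ^ ((q & ((s & q) & q)) | p)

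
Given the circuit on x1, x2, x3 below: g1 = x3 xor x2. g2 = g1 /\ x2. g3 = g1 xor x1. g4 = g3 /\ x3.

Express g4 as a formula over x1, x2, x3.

g1 = x3 xor x2
g3 = g1 xor x1 = (x3 xor x2) xor x1
g4 = g3 /\ x3 = ((x3 xor x2) xor x1) /\ x3

((x3 xor x2) xor x1) /\ x3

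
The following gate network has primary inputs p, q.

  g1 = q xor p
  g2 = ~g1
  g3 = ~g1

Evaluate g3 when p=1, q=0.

g1 = 0 xor 1 = 1
g3 = ~1 = 0

0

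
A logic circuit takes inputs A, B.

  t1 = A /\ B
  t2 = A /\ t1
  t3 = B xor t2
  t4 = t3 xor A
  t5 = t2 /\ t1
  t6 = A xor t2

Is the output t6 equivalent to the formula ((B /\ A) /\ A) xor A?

t1 = A /\ B
t2 = A /\ t1 = A /\ (A /\ B)
t6 = A xor t2 = A xor (A /\ (A /\ B))
At A=0, B=0: circuit gives 0, formula gives 0.
At A=1, B=0: circuit gives 1, formula gives 1.
Agrees on all 4 inputs.

Yes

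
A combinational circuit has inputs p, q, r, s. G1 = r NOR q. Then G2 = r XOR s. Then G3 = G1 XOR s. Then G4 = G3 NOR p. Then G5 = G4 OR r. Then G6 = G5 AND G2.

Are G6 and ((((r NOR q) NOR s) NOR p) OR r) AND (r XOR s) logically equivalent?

No

G1 = r NOR q
G2 = r XOR s
G3 = G1 XOR s = (r NOR q) XOR s
G4 = G3 NOR p = ((r NOR q) XOR s) NOR p
G5 = G4 OR r = (((r NOR q) XOR s) NOR p) OR r
G6 = G5 AND G2 = ((((r NOR q) XOR s) NOR p) OR r) AND (r XOR s)
At p=0, q=1, r=0, s=1: circuit gives 0, formula gives 1.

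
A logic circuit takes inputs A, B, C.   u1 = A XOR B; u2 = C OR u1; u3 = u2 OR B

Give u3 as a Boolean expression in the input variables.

(C OR (A XOR B)) OR B

u1 = A XOR B
u2 = C OR u1 = C OR (A XOR B)
u3 = u2 OR B = (C OR (A XOR B)) OR B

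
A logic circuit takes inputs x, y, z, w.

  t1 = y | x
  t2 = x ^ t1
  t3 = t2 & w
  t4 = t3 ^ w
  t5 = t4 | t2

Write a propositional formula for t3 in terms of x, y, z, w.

t1 = y | x
t2 = x ^ t1 = x ^ (y | x)
t3 = t2 & w = (x ^ (y | x)) & w

(x ^ (y | x)) & w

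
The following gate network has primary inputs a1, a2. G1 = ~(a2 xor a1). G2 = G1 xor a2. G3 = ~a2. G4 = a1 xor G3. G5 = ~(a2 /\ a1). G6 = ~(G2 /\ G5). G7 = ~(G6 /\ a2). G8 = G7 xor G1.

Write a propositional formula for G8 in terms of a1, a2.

(~((~(((~(a2 xor a1)) xor a2) /\ (~(a2 /\ a1)))) /\ a2)) xor (~(a2 xor a1))

G1 = ~(a2 xor a1)
G2 = G1 xor a2 = (~(a2 xor a1)) xor a2
G5 = ~(a2 /\ a1)
G6 = ~(G2 /\ G5) = ~(((~(a2 xor a1)) xor a2) /\ (~(a2 /\ a1)))
G7 = ~(G6 /\ a2) = ~((~(((~(a2 xor a1)) xor a2) /\ (~(a2 /\ a1)))) /\ a2)
G8 = G7 xor G1 = (~((~(((~(a2 xor a1)) xor a2) /\ (~(a2 /\ a1)))) /\ a2)) xor (~(a2 xor a1))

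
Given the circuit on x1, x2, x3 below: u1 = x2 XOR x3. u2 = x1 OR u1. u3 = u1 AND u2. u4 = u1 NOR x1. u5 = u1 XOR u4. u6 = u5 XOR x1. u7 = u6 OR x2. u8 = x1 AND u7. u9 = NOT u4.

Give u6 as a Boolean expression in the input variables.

((x2 XOR x3) XOR ((x2 XOR x3) NOR x1)) XOR x1

u1 = x2 XOR x3
u4 = u1 NOR x1 = (x2 XOR x3) NOR x1
u5 = u1 XOR u4 = (x2 XOR x3) XOR ((x2 XOR x3) NOR x1)
u6 = u5 XOR x1 = ((x2 XOR x3) XOR ((x2 XOR x3) NOR x1)) XOR x1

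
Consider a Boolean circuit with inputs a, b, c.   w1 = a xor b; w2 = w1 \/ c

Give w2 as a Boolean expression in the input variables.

w1 = a xor b
w2 = w1 \/ c = (a xor b) \/ c

(a xor b) \/ c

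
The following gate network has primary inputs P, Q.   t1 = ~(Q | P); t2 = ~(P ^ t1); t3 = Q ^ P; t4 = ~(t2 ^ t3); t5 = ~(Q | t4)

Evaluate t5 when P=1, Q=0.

1

t1 = ~(0 | 1) = 0
t2 = ~(1 ^ 0) = 0
t3 = 0 ^ 1 = 1
t4 = ~(0 ^ 1) = 0
t5 = ~(0 | 0) = 1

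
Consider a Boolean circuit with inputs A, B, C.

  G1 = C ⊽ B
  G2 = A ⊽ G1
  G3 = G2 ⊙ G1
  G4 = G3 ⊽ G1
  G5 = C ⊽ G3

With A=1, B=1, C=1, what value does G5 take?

0

G1 = 1 ⊽ 1 = 0
G2 = 1 ⊽ 0 = 0
G3 = 0 ⊙ 0 = 1
G5 = 1 ⊽ 1 = 0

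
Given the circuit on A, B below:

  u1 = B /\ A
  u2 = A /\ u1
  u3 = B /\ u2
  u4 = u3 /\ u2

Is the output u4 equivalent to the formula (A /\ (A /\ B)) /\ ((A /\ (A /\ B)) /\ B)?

Yes

u1 = B /\ A
u2 = A /\ u1 = A /\ (B /\ A)
u3 = B /\ u2 = B /\ (A /\ (B /\ A))
u4 = u3 /\ u2 = (B /\ (A /\ (B /\ A))) /\ (A /\ (B /\ A))
At A=0, B=0: circuit gives 0, formula gives 0.
At A=1, B=1: circuit gives 1, formula gives 1.
Agrees on all 4 inputs.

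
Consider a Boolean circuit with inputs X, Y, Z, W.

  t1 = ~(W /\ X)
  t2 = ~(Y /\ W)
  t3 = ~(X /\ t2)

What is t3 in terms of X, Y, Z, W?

~(X /\ (~(Y /\ W)))

t2 = ~(Y /\ W)
t3 = ~(X /\ t2) = ~(X /\ (~(Y /\ W)))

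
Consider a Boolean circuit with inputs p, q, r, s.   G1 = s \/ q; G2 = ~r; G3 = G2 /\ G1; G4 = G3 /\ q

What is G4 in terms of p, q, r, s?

(~r /\ (s \/ q)) /\ q

G1 = s \/ q
G2 = ~r
G3 = G2 /\ G1 = ~r /\ (s \/ q)
G4 = G3 /\ q = (~r /\ (s \/ q)) /\ q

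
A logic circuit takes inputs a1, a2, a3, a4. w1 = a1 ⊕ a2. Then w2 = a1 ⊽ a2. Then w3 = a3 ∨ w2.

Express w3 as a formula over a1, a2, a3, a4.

w2 = a1 ⊽ a2
w3 = a3 ∨ w2 = a3 ∨ (a1 ⊽ a2)

a3 ∨ (a1 ⊽ a2)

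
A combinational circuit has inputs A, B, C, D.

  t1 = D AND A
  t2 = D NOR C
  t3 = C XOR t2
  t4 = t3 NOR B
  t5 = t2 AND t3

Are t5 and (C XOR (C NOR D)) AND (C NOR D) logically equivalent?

Yes

t2 = D NOR C
t3 = C XOR t2 = C XOR (D NOR C)
t5 = t2 AND t3 = (D NOR C) AND (C XOR (D NOR C))
At A=0, B=0, C=0, D=1: circuit gives 0, formula gives 0.
At A=0, B=0, C=0, D=0: circuit gives 1, formula gives 1.
Agrees on all 16 inputs.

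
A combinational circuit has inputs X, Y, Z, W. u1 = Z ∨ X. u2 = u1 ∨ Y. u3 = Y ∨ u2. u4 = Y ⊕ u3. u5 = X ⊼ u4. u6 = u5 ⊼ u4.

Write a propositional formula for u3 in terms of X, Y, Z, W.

u1 = Z ∨ X
u2 = u1 ∨ Y = (Z ∨ X) ∨ Y
u3 = Y ∨ u2 = Y ∨ ((Z ∨ X) ∨ Y)

Y ∨ ((Z ∨ X) ∨ Y)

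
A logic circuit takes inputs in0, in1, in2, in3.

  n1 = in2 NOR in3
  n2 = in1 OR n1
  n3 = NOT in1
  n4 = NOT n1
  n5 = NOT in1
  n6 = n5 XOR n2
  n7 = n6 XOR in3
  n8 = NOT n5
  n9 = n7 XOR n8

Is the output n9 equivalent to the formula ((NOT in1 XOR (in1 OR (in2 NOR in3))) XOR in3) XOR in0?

No

n1 = in2 NOR in3
n2 = in1 OR n1 = in1 OR (in2 NOR in3)
n5 = NOT in1
n6 = n5 XOR n2 = NOT in1 XOR (in1 OR (in2 NOR in3))
n7 = n6 XOR in3 = (NOT in1 XOR (in1 OR (in2 NOR in3))) XOR in3
n8 = NOT n5 = NOT NOT in1
n9 = n7 XOR n8 = ((NOT in1 XOR (in1 OR (in2 NOR in3))) XOR in3) XOR NOT NOT in1
At in0=0, in1=1, in2=0, in3=0: circuit gives 0, formula gives 1.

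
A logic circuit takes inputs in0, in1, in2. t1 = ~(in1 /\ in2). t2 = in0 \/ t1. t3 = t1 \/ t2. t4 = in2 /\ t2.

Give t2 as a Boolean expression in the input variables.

t1 = ~(in1 /\ in2)
t2 = in0 \/ t1 = in0 \/ (~(in1 /\ in2))

in0 \/ (~(in1 /\ in2))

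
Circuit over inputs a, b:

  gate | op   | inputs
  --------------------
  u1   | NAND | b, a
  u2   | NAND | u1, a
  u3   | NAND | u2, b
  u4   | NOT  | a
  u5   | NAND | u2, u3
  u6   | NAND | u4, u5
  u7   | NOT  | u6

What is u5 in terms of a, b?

((b NAND a) NAND a) NAND (((b NAND a) NAND a) NAND b)

u1 = b NAND a
u2 = u1 NAND a = (b NAND a) NAND a
u3 = u2 NAND b = ((b NAND a) NAND a) NAND b
u5 = u2 NAND u3 = ((b NAND a) NAND a) NAND (((b NAND a) NAND a) NAND b)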